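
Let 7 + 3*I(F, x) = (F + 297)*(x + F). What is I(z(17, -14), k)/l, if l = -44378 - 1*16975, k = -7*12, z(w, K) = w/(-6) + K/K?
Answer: 912317/6626124 ≈ 0.13768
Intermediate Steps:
z(w, K) = 1 - w/6 (z(w, K) = w*(-1/6) + 1 = -w/6 + 1 = 1 - w/6)
k = -84
I(F, x) = -7/3 + (297 + F)*(F + x)/3 (I(F, x) = -7/3 + ((F + 297)*(x + F))/3 = -7/3 + ((297 + F)*(F + x))/3 = -7/3 + (297 + F)*(F + x)/3)
l = -61353 (l = -44378 - 16975 = -61353)
I(z(17, -14), k)/l = (-7/3 + 99*(1 - 1/6*17) + 99*(-84) + (1 - 1/6*17)**2/3 + (1/3)*(1 - 1/6*17)*(-84))/(-61353) = (-7/3 + 99*(1 - 17/6) - 8316 + (1 - 17/6)**2/3 + (1/3)*(1 - 17/6)*(-84))*(-1/61353) = (-7/3 + 99*(-11/6) - 8316 + (-11/6)**2/3 + (1/3)*(-11/6)*(-84))*(-1/61353) = (-7/3 - 363/2 - 8316 + (1/3)*(121/36) + 154/3)*(-1/61353) = (-7/3 - 363/2 - 8316 + 121/108 + 154/3)*(-1/61353) = -912317/108*(-1/61353) = 912317/6626124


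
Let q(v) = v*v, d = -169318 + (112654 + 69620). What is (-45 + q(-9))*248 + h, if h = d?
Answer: 21884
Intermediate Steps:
d = 12956 (d = -169318 + 182274 = 12956)
q(v) = v²
h = 12956
(-45 + q(-9))*248 + h = (-45 + (-9)²)*248 + 12956 = (-45 + 81)*248 + 12956 = 36*248 + 12956 = 8928 + 12956 = 21884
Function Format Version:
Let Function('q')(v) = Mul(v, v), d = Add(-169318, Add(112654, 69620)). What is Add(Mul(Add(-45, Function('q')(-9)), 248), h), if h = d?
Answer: 21884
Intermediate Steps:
d = 12956 (d = Add(-169318, 182274) = 12956)
Function('q')(v) = Pow(v, 2)
h = 12956
Add(Mul(Add(-45, Function('q')(-9)), 248), h) = Add(Mul(Add(-45, Pow(-9, 2)), 248), 12956) = Add(Mul(Add(-45, 81), 248), 12956) = Add(Mul(36, 248), 12956) = Add(8928, 12956) = 21884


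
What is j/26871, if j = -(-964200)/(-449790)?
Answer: -32140/402876903 ≈ -7.9776e-5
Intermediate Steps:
j = -32140/14993 (j = -(-964200)*(-1)/449790 = -1*32140/14993 = -32140/14993 ≈ -2.1437)
j/26871 = -32140/14993/26871 = -32140/14993*1/26871 = -32140/402876903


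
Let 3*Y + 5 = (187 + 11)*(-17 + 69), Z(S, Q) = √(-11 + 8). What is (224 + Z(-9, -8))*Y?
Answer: 2305184/3 + 10291*I*√3/3 ≈ 7.684e+5 + 5941.5*I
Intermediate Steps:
Z(S, Q) = I*√3 (Z(S, Q) = √(-3) = I*√3)
Y = 10291/3 (Y = -5/3 + ((187 + 11)*(-17 + 69))/3 = -5/3 + (198*52)/3 = -5/3 + (⅓)*10296 = -5/3 + 3432 = 10291/3 ≈ 3430.3)
(224 + Z(-9, -8))*Y = (224 + I*√3)*(10291/3) = 2305184/3 + 10291*I*√3/3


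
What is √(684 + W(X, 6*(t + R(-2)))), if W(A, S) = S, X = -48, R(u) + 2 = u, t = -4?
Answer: 2*√159 ≈ 25.219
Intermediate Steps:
R(u) = -2 + u
√(684 + W(X, 6*(t + R(-2)))) = √(684 + 6*(-4 + (-2 - 2))) = √(684 + 6*(-4 - 4)) = √(684 + 6*(-8)) = √(684 - 48) = √636 = 2*√159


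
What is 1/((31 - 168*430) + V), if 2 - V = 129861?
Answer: -1/202068 ≈ -4.9488e-6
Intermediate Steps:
V = -129859 (V = 2 - 1*129861 = 2 - 129861 = -129859)
1/((31 - 168*430) + V) = 1/((31 - 168*430) - 129859) = 1/((31 - 72240) - 129859) = 1/(-72209 - 129859) = 1/(-202068) = -1/202068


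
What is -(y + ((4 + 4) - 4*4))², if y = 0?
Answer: -64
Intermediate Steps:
-(y + ((4 + 4) - 4*4))² = -(0 + ((4 + 4) - 4*4))² = -(0 + (8 - 16))² = -(0 - 8)² = -1*(-8)² = -1*64 = -64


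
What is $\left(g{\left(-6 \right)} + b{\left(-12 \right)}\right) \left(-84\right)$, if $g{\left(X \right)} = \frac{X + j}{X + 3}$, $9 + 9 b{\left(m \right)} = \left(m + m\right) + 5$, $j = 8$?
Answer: $\frac{952}{3} \approx 317.33$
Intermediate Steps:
$b{\left(m \right)} = - \frac{4}{9} + \frac{2 m}{9}$ ($b{\left(m \right)} = -1 + \frac{\left(m + m\right) + 5}{9} = -1 + \frac{2 m + 5}{9} = -1 + \frac{5 + 2 m}{9} = -1 + \left(\frac{5}{9} + \frac{2 m}{9}\right) = - \frac{4}{9} + \frac{2 m}{9}$)
$g{\left(X \right)} = \frac{8 + X}{3 + X}$ ($g{\left(X \right)} = \frac{X + 8}{X + 3} = \frac{8 + X}{3 + X}$)
$\left(g{\left(-6 \right)} + b{\left(-12 \right)}\right) \left(-84\right) = \left(\frac{8 - 6}{3 - 6} + \left(- \frac{4}{9} + \frac{2}{9} \left(-12\right)\right)\right) \left(-84\right) = \left(\frac{1}{-3} \cdot 2 - \frac{28}{9}\right) \left(-84\right) = \left(\left(- \frac{1}{3}\right) 2 - \frac{28}{9}\right) \left(-84\right) = \left(- \frac{2}{3} - \frac{28}{9}\right) \left(-84\right) = \left(- \frac{34}{9}\right) \left(-84\right) = \frac{952}{3}$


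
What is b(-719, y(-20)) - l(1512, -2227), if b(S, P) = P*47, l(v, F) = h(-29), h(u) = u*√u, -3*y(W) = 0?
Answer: 29*I*√29 ≈ 156.17*I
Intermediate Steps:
y(W) = 0 (y(W) = -⅓*0 = 0)
h(u) = u^(3/2)
l(v, F) = -29*I*√29 (l(v, F) = (-29)^(3/2) = -29*I*√29)
b(S, P) = 47*P
b(-719, y(-20)) - l(1512, -2227) = 47*0 - (-29)*I*√29 = 0 + 29*I*√29 = 29*I*√29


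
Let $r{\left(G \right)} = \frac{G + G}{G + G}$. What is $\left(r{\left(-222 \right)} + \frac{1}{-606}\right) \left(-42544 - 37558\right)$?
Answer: $- \frac{24230855}{303} \approx -79970.0$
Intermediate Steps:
$r{\left(G \right)} = 1$ ($r{\left(G \right)} = \frac{2 G}{2 G} = 2 G \frac{1}{2 G} = 1$)
$\left(r{\left(-222 \right)} + \frac{1}{-606}\right) \left(-42544 - 37558\right) = \left(1 + \frac{1}{-606}\right) \left(-42544 - 37558\right) = \left(1 - \frac{1}{606}\right) \left(-80102\right) = \frac{605}{606} \left(-80102\right) = - \frac{24230855}{303}$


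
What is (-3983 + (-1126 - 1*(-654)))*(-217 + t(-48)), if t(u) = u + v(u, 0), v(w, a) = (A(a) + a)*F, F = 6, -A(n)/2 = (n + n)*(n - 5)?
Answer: 1180575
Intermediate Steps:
A(n) = -4*n*(-5 + n) (A(n) = -2*(n + n)*(n - 5) = -2*2*n*(-5 + n) = -4*n*(-5 + n))
v(w, a) = 6*a + 24*a*(5 - a) (v(w, a) = (4*a*(5 - a) + a)*6 = (a + 4*a*(5 - a))*6 = 6*a + 24*a*(5 - a))
t(u) = u (t(u) = u + 6*0*(21 - 4*0) = u + 6*0*(21 + 0) = u + 6*0*21 = u + 0 = u)
(-3983 + (-1126 - 1*(-654)))*(-217 + t(-48)) = (-3983 + (-1126 - 1*(-654)))*(-217 - 48) = (-3983 + (-1126 + 654))*(-265) = (-3983 - 472)*(-265) = -4455*(-265) = 1180575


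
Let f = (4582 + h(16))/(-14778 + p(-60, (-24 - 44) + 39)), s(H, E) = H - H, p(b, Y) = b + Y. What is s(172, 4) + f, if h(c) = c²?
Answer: -4838/14867 ≈ -0.32542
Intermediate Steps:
p(b, Y) = Y + b
s(H, E) = 0
f = -4838/14867 (f = (4582 + 16²)/(-14778 + (((-24 - 44) + 39) - 60)) = (4582 + 256)/(-14778 + ((-68 + 39) - 60)) = 4838/(-14778 + (-29 - 60)) = 4838/(-14778 - 89) = 4838/(-14867) = 4838*(-1/14867) = -4838/14867 ≈ -0.32542)
s(172, 4) + f = 0 - 4838/14867 = -4838/14867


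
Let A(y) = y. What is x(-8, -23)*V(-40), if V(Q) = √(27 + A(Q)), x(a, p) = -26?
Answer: -26*I*√13 ≈ -93.744*I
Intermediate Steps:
V(Q) = √(27 + Q)
x(-8, -23)*V(-40) = -26*√(27 - 40) = -26*I*√13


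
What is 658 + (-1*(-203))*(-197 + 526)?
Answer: 67445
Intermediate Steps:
658 + (-1*(-203))*(-197 + 526) = 658 + 203*329 = 658 + 66787 = 67445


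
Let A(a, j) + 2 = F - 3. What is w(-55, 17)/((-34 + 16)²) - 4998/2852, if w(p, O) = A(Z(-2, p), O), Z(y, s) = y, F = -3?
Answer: -205271/115506 ≈ -1.7771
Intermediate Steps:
A(a, j) = -8 (A(a, j) = -2 + (-3 - 3) = -2 - 6 = -8)
w(p, O) = -8
w(-55, 17)/((-34 + 16)²) - 4998/2852 = -8/(-34 + 16)² - 4998/2852 = -8/((-18)²) - 4998*1/2852 = -8/324 - 2499/1426 = -8*1/324 - 2499/1426 = -2/81 - 2499/1426 = -205271/115506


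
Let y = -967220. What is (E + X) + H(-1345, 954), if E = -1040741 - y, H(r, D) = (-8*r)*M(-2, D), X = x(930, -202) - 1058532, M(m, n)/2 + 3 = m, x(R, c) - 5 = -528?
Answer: -1240176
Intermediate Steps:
x(R, c) = -523 (x(R, c) = 5 - 528 = -523)
M(m, n) = -6 + 2*m
X = -1059055 (X = -523 - 1058532 = -1059055)
H(r, D) = 80*r (H(r, D) = (-8*r)*(-6 + 2*(-2)) = (-8*r)*(-6 - 4) = -8*r*(-10) = 80*r)
E = -73521 (E = -1040741 - 1*(-967220) = -1040741 + 967220 = -73521)
(E + X) + H(-1345, 954) = (-73521 - 1059055) + 80*(-1345) = -1132576 - 107600 = -1240176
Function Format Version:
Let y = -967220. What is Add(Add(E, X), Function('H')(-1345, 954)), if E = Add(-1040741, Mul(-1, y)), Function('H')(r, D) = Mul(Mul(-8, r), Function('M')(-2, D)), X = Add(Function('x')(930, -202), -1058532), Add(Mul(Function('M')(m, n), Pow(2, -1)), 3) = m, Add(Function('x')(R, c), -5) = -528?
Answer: -1240176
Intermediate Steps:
Function('x')(R, c) = -523 (Function('x')(R, c) = Add(5, -528) = -523)
Function('M')(m, n) = Add(-6, Mul(2, m))
X = -1059055 (X = Add(-523, -1058532) = -1059055)
Function('H')(r, D) = Mul(80, r) (Function('H')(r, D) = Mul(Mul(-8, r), Add(-6, Mul(2, -2))) = Mul(Mul(-8, r), Add(-6, -4)) = Mul(Mul(-8, r), -10) = Mul(80, r))
E = -73521 (E = Add(-1040741, Mul(-1, -967220)) = Add(-1040741, 967220) = -73521)
Add(Add(E, X), Function('H')(-1345, 954)) = Add(Add(-73521, -1059055), Mul(80, -1345)) = Add(-1132576, -107600) = -1240176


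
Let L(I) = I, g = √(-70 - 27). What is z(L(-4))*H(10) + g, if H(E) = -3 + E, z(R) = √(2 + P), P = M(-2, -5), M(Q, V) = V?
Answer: I*(√97 + 7*√3) ≈ 21.973*I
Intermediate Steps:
P = -5
g = I*√97 (g = √(-97) = I*√97 ≈ 9.8489*I)
z(R) = I*√3 (z(R) = √(2 - 5) = √(-3) = I*√3)
z(L(-4))*H(10) + g = (I*√3)*(-3 + 10) + I*√97 = (I*√3)*7 + I*√97 = 7*I*√3 + I*√97 = I*√97 + 7*I*√3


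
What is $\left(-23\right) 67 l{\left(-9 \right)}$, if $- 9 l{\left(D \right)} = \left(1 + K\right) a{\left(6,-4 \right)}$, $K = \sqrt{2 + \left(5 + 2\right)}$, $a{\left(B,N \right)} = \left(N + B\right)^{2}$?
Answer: $\frac{24656}{9} \approx 2739.6$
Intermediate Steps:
$a{\left(B,N \right)} = \left(B + N\right)^{2}$
$K = 3$ ($K = \sqrt{2 + 7} = \sqrt{9} = 3$)
$l{\left(D \right)} = - \frac{16}{9}$ ($l{\left(D \right)} = - \frac{\left(1 + 3\right) \left(6 - 4\right)^{2}}{9} = - \frac{4 \cdot 2^{2}}{9} = - \frac{4 \cdot 4}{9} = \left(- \frac{1}{9}\right) 16 = - \frac{16}{9}$)
$\left(-23\right) 67 l{\left(-9 \right)} = \left(-23\right) 67 \left(- \frac{16}{9}\right) = \left(-1541\right) \left(- \frac{16}{9}\right) = \frac{24656}{9}$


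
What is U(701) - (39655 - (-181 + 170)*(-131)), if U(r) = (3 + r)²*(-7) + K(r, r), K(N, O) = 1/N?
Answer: -2458775725/701 ≈ -3.5075e+6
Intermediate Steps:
U(r) = 1/r - 7*(3 + r)² (U(r) = (3 + r)²*(-7) + 1/r = -7*(3 + r)² + 1/r = 1/r - 7*(3 + r)²)
U(701) - (39655 - (-181 + 170)*(-131)) = (1/701 - 7*(3 + 701)²) - (39655 - (-181 + 170)*(-131)) = (1/701 - 7*704²) - (39655 - (-11)*(-131)) = (1/701 - 7*495616) - (39655 - 1*1441) = (1/701 - 3469312) - (39655 - 1441) = -2431987711/701 - 1*38214 = -2431987711/701 - 38214 = -2458775725/701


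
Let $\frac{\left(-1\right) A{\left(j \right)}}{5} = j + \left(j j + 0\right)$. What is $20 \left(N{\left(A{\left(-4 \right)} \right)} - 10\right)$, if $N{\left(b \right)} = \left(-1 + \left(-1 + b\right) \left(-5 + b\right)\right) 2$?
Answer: $158360$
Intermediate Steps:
$A{\left(j \right)} = - 5 j - 5 j^{2}$ ($A{\left(j \right)} = - 5 \left(j + \left(j j + 0\right)\right) = - 5 \left(j + \left(j^{2} + 0\right)\right) = - 5 \left(j + j^{2}\right) = - 5 j - 5 j^{2}$)
$N{\left(b \right)} = -2 + 2 \left(-1 + b\right) \left(-5 + b\right)$
$20 \left(N{\left(A{\left(-4 \right)} \right)} - 10\right) = 20 \left(\left(8 - 12 \left(\left(-5\right) \left(-4\right) \left(1 - 4\right)\right) + 2 \left(\left(-5\right) \left(-4\right) \left(1 - 4\right)\right)^{2}\right) - 10\right) = 20 \left(\left(8 - 12 \left(\left(-5\right) \left(-4\right) \left(-3\right)\right) + 2 \left(\left(-5\right) \left(-4\right) \left(-3\right)\right)^{2}\right) - 10\right) = 20 \left(\left(8 - -720 + 2 \left(-60\right)^{2}\right) - 10\right) = 20 \left(\left(8 + 720 + 2 \cdot 3600\right) - 10\right) = 20 \left(\left(8 + 720 + 7200\right) - 10\right) = 20 \left(7928 - 10\right) = 20 \cdot 7918 = 158360$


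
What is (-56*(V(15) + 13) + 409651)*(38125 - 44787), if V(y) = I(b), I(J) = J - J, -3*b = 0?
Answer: -2724245026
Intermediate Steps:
b = 0 (b = -⅓*0 = 0)
I(J) = 0
V(y) = 0
(-56*(V(15) + 13) + 409651)*(38125 - 44787) = (-56*(0 + 13) + 409651)*(38125 - 44787) = (-56*13 + 409651)*(-6662) = (-728 + 409651)*(-6662) = 408923*(-6662) = -2724245026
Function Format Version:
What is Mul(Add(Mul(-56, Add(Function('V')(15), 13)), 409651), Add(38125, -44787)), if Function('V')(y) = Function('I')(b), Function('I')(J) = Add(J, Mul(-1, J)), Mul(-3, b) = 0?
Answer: -2724245026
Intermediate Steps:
b = 0 (b = Mul(Rational(-1, 3), 0) = 0)
Function('I')(J) = 0
Function('V')(y) = 0
Mul(Add(Mul(-56, Add(Function('V')(15), 13)), 409651), Add(38125, -44787)) = Mul(Add(Mul(-56, Add(0, 13)), 409651), Add(38125, -44787)) = Mul(Add(Mul(-56, 13), 409651), -6662) = Mul(Add(-728, 409651), -6662) = Mul(408923, -6662) = -2724245026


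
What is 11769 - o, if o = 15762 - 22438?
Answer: 18445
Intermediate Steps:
o = -6676
11769 - o = 11769 - 1*(-6676) = 11769 + 6676 = 18445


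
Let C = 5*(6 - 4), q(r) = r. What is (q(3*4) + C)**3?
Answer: 10648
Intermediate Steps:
C = 10 (C = 5*2 = 10)
(q(3*4) + C)**3 = (3*4 + 10)**3 = (12 + 10)**3 = 22**3 = 10648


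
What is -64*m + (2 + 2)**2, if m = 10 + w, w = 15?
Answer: -1584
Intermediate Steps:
m = 25 (m = 10 + 15 = 25)
-64*m + (2 + 2)**2 = -64*25 + (2 + 2)**2 = -1600 + 4**2 = -1600 + 16 = -1584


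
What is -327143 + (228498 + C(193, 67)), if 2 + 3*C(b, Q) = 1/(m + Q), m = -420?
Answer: -104465762/1059 ≈ -98646.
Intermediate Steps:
C(b, Q) = -⅔ + 1/(3*(-420 + Q))
-327143 + (228498 + C(193, 67)) = -327143 + (228498 + (841 - 2*67)/(3*(-420 + 67))) = -327143 + (228498 + (⅓)*(841 - 134)/(-353)) = -327143 + (228498 + (⅓)*(-1/353)*707) = -327143 + (228498 - 707/1059) = -327143 + 241978675/1059 = -104465762/1059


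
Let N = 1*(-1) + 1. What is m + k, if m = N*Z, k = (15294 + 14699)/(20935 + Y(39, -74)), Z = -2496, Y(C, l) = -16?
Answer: 29993/20919 ≈ 1.4338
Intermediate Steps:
N = 0 (N = -1 + 1 = 0)
k = 29993/20919 (k = (15294 + 14699)/(20935 - 16) = 29993/20919 ≈ 1.4338)
m = 0 (m = 0*(-2496) = 0)
m + k = 0 + 29993/20919 = 29993/20919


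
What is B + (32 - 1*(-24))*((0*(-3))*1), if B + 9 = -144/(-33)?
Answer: -51/11 ≈ -4.6364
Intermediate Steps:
B = -51/11 (B = -9 - 144/(-33) = -9 - 144*(-1/33) = -9 + 48/11 = -51/11 ≈ -4.6364)
B + (32 - 1*(-24))*((0*(-3))*1) = -51/11 + (32 - 1*(-24))*((0*(-3))*1) = -51/11 + (32 + 24)*(0*1) = -51/11 + 56*0 = -51/11 + 0 = -51/11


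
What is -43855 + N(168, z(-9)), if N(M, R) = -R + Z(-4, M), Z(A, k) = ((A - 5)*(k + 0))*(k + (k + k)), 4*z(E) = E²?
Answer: -3223693/4 ≈ -8.0592e+5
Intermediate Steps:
z(E) = E²/4
Z(A, k) = 3*k²*(-5 + A) (Z(A, k) = ((-5 + A)*k)*(k + 2*k) = (k*(-5 + A))*(3*k) = 3*k²*(-5 + A))
N(M, R) = -R - 27*M² (N(M, R) = -R + 3*M²*(-5 - 4) = -R + 3*M²*(-9) = -R - 27*M²)
-43855 + N(168, z(-9)) = -43855 + (-(-9)²/4 - 27*168²) = -43855 + (-81/4 - 27*28224) = -43855 + (-1*81/4 - 762048) = -43855 + (-81/4 - 762048) = -43855 - 3048273/4 = -3223693/4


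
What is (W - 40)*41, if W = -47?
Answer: -3567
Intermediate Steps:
(W - 40)*41 = (-47 - 40)*41 = -87*41 = -3567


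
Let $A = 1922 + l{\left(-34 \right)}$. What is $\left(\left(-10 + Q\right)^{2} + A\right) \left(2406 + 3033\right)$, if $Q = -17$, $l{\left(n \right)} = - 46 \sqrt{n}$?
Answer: $14418789 - 250194 i \sqrt{34} \approx 1.4419 \cdot 10^{7} - 1.4589 \cdot 10^{6} i$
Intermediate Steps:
$A = 1922 - 46 i \sqrt{34}$ ($A = 1922 - 46 \sqrt{-34} = 1922 - 46 i \sqrt{34} \approx 1922.0 - 268.22 i$)
$\left(\left(-10 + Q\right)^{2} + A\right) \left(2406 + 3033\right) = \left(\left(-10 - 17\right)^{2} + \left(1922 - 46 i \sqrt{34}\right)\right) \left(2406 + 3033\right) = \left(\left(-27\right)^{2} + \left(1922 - 46 i \sqrt{34}\right)\right) 5439 = \left(729 + \left(1922 - 46 i \sqrt{34}\right)\right) 5439 = \left(2651 - 46 i \sqrt{34}\right) 5439 = 14418789 - 250194 i \sqrt{34}$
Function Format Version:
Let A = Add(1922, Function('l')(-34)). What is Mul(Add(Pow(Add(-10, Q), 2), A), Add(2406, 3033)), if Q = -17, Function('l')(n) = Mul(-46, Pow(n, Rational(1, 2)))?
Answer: Add(14418789, Mul(-250194, I, Pow(34, Rational(1, 2)))) ≈ Add(1.4419e+7, Mul(-1.4589e+6, I))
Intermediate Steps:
A = Add(1922, Mul(-46, I, Pow(34, Rational(1, 2)))) (A = Add(1922, Mul(-46, Pow(-34, Rational(1, 2)))) = Add(1922, Mul(-46, Mul(I, Pow(34, Rational(1, 2))))) = Add(1922, Mul(-46, I, Pow(34, Rational(1, 2)))) ≈ Add(1922.0, Mul(-268.22, I)))
Mul(Add(Pow(Add(-10, Q), 2), A), Add(2406, 3033)) = Mul(Add(Pow(Add(-10, -17), 2), Add(1922, Mul(-46, I, Pow(34, Rational(1, 2))))), Add(2406, 3033)) = Mul(Add(Pow(-27, 2), Add(1922, Mul(-46, I, Pow(34, Rational(1, 2))))), 5439) = Mul(Add(729, Add(1922, Mul(-46, I, Pow(34, Rational(1, 2))))), 5439) = Mul(Add(2651, Mul(-46, I, Pow(34, Rational(1, 2)))), 5439) = Add(14418789, Mul(-250194, I, Pow(34, Rational(1, 2))))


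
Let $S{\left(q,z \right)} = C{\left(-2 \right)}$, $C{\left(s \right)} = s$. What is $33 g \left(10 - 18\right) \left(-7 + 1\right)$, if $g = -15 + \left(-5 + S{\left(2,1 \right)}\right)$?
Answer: $-34848$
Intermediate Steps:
$S{\left(q,z \right)} = -2$
$g = -22$ ($g = -15 - 7 = -22$)
$33 g \left(10 - 18\right) \left(-7 + 1\right) = 33 \left(-22\right) \left(10 - 18\right) \left(-7 + 1\right) = - 726 \left(10 - 18\right) \left(-6\right) = - 726 \left(\left(-8\right) \left(-6\right)\right) = \left(-726\right) 48 = -34848$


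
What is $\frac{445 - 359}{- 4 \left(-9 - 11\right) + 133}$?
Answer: $\frac{86}{213} \approx 0.40376$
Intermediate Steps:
$\frac{445 - 359}{- 4 \left(-9 - 11\right) + 133} = \frac{86}{\left(-4\right) \left(-20\right) + 133} = \frac{86}{80 + 133} = \frac{86}{213}$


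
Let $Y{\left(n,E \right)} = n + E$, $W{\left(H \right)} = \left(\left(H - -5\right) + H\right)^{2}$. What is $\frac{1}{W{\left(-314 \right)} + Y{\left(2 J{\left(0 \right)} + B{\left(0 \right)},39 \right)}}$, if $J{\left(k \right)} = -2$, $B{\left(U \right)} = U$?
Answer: $\frac{1}{388164} \approx 2.5762 \cdot 10^{-6}$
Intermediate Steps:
$W{\left(H \right)} = \left(5 + 2 H\right)^{2}$ ($W{\left(H \right)} = \left(\left(H + 5\right) + H\right)^{2} = \left(\left(5 + H\right) + H\right)^{2} = \left(5 + 2 H\right)^{2}$)
$Y{\left(n,E \right)} = E + n$
$\frac{1}{W{\left(-314 \right)} + Y{\left(2 J{\left(0 \right)} + B{\left(0 \right)},39 \right)}} = \frac{1}{\left(5 + 2 \left(-314\right)\right)^{2} + \left(39 + \left(2 \left(-2\right) + 0\right)\right)} = \frac{1}{\left(5 - 628\right)^{2} + \left(39 + \left(-4 + 0\right)\right)} = \frac{1}{\left(-623\right)^{2} + \left(39 - 4\right)} = \frac{1}{388129 + 35} = \frac{1}{388164}$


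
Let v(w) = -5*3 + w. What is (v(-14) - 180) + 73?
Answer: -136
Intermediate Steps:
v(w) = -15 + w
(v(-14) - 180) + 73 = ((-15 - 14) - 180) + 73 = (-29 - 180) + 73 = -209 + 73 = -136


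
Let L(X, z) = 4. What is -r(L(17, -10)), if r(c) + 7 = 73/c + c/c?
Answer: -49/4 ≈ -12.250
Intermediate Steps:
r(c) = -6 + 73/c (r(c) = -7 + (73/c + c/c) = -7 + (73/c + 1) = -7 + (1 + 73/c) = -6 + 73/c)
-r(L(17, -10)) = -(-6 + 73/4) = -1*49/4 = -49/4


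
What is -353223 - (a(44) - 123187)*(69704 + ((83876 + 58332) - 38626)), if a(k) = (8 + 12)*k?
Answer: 21193737579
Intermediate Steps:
a(k) = 20*k
-353223 - (a(44) - 123187)*(69704 + ((83876 + 58332) - 38626)) = -353223 - (20*44 - 123187)*(69704 + ((83876 + 58332) - 38626)) = -353223 - (880 - 123187)*(69704 + (142208 - 38626)) = -353223 - (-122307)*(69704 + 103582) = -353223 - (-122307)*173286 = -353223 - 1*(-21194090802) = -353223 + 21194090802 = 21193737579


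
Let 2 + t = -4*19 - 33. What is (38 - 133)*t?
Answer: 10545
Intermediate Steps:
t = -111 (t = -2 + (-4*19 - 33) = -2 + (-76 - 33) = -2 - 109 = -111)
(38 - 133)*t = (38 - 133)*(-111) = -95*(-111) = 10545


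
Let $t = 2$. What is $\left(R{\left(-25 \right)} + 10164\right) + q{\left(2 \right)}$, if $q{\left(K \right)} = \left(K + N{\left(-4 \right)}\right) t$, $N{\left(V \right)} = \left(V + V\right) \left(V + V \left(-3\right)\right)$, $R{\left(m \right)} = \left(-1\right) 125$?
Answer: $9915$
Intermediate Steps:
$R{\left(m \right)} = -125$
$N{\left(V \right)} = - 4 V^{2}$ ($N{\left(V \right)} = 2 V \left(V - 3 V\right) = 2 V \left(- 2 V\right) = - 4 V^{2}$)
$q{\left(K \right)} = -128 + 2 K$ ($q{\left(K \right)} = \left(K - 4 \left(-4\right)^{2}\right) 2 = \left(K - 64\right) 2 = \left(-64 + K\right) 2 = -128 + 2 K$)
$\left(R{\left(-25 \right)} + 10164\right) + q{\left(2 \right)} = \left(-125 + 10164\right) + \left(-128 + 2 \cdot 2\right) = 10039 + \left(-128 + 4\right) = 10039 - 124 = 9915$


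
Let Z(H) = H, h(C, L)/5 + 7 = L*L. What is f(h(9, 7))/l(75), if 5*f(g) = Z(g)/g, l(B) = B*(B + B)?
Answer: 1/56250 ≈ 1.7778e-5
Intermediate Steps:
h(C, L) = -35 + 5*L² (h(C, L) = -35 + 5*(L*L) = -35 + 5*L²)
l(B) = 2*B² (l(B) = B*(2*B) = 2*B²)
f(g) = ⅕ (f(g) = (g/g)/5 = (⅕)*1 = ⅕)
f(h(9, 7))/l(75) = 1/(5*((2*75²))) = 1/(5*((2*5625))) = (⅕)/11250 = (⅕)*(1/11250) = 1/56250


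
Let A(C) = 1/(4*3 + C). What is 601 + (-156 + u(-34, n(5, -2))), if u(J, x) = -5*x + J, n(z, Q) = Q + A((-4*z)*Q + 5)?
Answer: 23992/57 ≈ 420.91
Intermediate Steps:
A(C) = 1/(12 + C)
n(z, Q) = Q + 1/(17 - 4*Q*z) (n(z, Q) = Q + 1/(12 + ((-4*z)*Q + 5)) = Q + 1/(12 + (-4*Q*z + 5)) = Q + 1/(12 + (5 - 4*Q*z)) = Q + 1/(17 - 4*Q*z))
u(J, x) = J - 5*x
601 + (-156 + u(-34, n(5, -2))) = 601 + (-156 + (-34 - 5*(-2 - 1/(-17 + 4*(-2)*5)))) = 601 + (-156 + (-34 - 5*(-2 - 1/(-17 - 40)))) = 601 + (-156 + (-34 - 5*(-2 - 1/(-57)))) = 601 + (-156 + (-34 - 5*(-2 - 1*(-1/57)))) = 601 + (-156 + (-34 - 5*(-2 + 1/57))) = 601 + (-156 + (-34 - 5*(-113/57))) = 601 + (-156 + (-34 + 565/57)) = 601 + (-156 - 1373/57) = 601 - 10265/57 = 23992/57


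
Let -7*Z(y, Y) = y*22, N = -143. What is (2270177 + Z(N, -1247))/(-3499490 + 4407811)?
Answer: 15894385/6358247 ≈ 2.4998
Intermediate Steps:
Z(y, Y) = -22*y/7 (Z(y, Y) = -y*22/7 = -22*y/7)
(2270177 + Z(N, -1247))/(-3499490 + 4407811) = (2270177 - 22/7*(-143))/(-3499490 + 4407811) = (2270177 + 3146/7)/908321 = (15894385/7)*(1/908321) = 15894385/6358247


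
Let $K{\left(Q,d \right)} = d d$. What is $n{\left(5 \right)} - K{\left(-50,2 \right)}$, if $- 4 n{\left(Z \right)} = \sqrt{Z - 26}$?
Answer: $-4 - \frac{i \sqrt{21}}{4} \approx -4.0 - 1.1456 i$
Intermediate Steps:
$K{\left(Q,d \right)} = d^{2}$
$n{\left(Z \right)} = - \frac{\sqrt{-26 + Z}}{4}$ ($n{\left(Z \right)} = - \frac{\sqrt{Z - 26}}{4} = - \frac{\sqrt{-26 + Z}}{4}$)
$n{\left(5 \right)} - K{\left(-50,2 \right)} = - \frac{\sqrt{-26 + 5}}{4} - 2^{2} = - \frac{\sqrt{-21}}{4} - 4 = - \frac{i \sqrt{21}}{4} - 4 = -4 - \frac{i \sqrt{21}}{4}$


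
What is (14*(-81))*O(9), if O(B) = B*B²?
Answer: -826686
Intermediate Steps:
O(B) = B³
(14*(-81))*O(9) = (14*(-81))*9³ = -1134*729 = -826686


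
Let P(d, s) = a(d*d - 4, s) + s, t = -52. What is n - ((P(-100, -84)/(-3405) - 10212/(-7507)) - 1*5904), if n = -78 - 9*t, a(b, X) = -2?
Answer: 160847625028/25561335 ≈ 6292.6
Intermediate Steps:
P(d, s) = -2 + s
n = 390 (n = -78 - 9*(-52) = -78 + 468 = 390)
n - ((P(-100, -84)/(-3405) - 10212/(-7507)) - 1*5904) = 390 - (((-2 - 84)/(-3405) - 10212/(-7507)) - 1*5904) = 390 - ((-86*(-1/3405) - 10212*(-1/7507)) - 5904) = 390 - ((86/3405 + 10212/7507) - 5904) = 390 - (35417462/25561335 - 5904) = 390 - 1*(-150878704378/25561335) = 390 + 150878704378/25561335 = 160847625028/25561335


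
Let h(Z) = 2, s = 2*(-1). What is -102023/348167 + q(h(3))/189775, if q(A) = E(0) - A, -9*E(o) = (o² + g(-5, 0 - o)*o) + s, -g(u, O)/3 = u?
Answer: -174258304097/594660531825 ≈ -0.29304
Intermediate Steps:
g(u, O) = -3*u
s = -2
E(o) = 2/9 - 5*o/3 - o²/9 (E(o) = -((o² + (-3*(-5))*o) - 2)/9 = -((o² + 15*o) - 2)/9 = -(-2 + o² + 15*o)/9 = 2/9 - 5*o/3 - o²/9)
q(A) = 2/9 - A (q(A) = (2/9 - 5/3*0 - ⅑*0²) - A = (2/9 + 0 - ⅑*0) - A = (2/9 + 0 + 0) - A = 2/9 - A)
-102023/348167 + q(h(3))/189775 = -102023/348167 + (2/9 - 1*2)/189775 = -102023*1/348167 + (2/9 - 2)*(1/189775) = -102023/348167 - 16/9*1/189775 = -102023/348167 - 16/1707975 = -174258304097/594660531825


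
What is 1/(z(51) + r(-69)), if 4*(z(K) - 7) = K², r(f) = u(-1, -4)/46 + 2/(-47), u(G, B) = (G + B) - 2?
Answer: 4324/2841107 ≈ 0.0015219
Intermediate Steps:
u(G, B) = -2 + B + G (u(G, B) = (B + G) - 2 = -2 + B + G)
r(f) = -421/2162 (r(f) = (-2 - 4 - 1)/46 + 2/(-47) = -7*1/46 + 2*(-1/47) = -7/46 - 2/47 = -421/2162)
z(K) = 7 + K²/4
1/(z(51) + r(-69)) = 1/((7 + (¼)*51²) - 421/2162) = 1/((7 + (¼)*2601) - 421/2162) = 1/((7 + 2601/4) - 421/2162) = 1/(2629/4 - 421/2162) = 1/(2841107/4324) = 4324/2841107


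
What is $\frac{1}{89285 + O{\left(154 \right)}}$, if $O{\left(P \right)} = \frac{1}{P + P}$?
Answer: $\frac{308}{27499781} \approx 1.12 \cdot 10^{-5}$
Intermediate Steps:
$O{\left(P \right)} = \frac{1}{2 P}$
$\frac{1}{89285 + O{\left(154 \right)}} = \frac{1}{89285 + \frac{1}{2 \cdot 154}} = \frac{1}{89285 + \frac{1}{2} \cdot \frac{1}{154}} = \frac{1}{89285 + \frac{1}{308}} = \frac{1}{\frac{27499781}{308}} = \frac{308}{27499781}$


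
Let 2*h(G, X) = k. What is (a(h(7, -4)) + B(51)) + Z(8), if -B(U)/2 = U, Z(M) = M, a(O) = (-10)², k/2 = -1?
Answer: 6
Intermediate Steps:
k = -2 (k = 2*(-1) = -2)
h(G, X) = -1 (h(G, X) = (½)*(-2) = -1)
a(O) = 100
B(U) = -2*U
(a(h(7, -4)) + B(51)) + Z(8) = (100 - 2*51) + 8 = (100 - 102) + 8 = -2 + 8 = 6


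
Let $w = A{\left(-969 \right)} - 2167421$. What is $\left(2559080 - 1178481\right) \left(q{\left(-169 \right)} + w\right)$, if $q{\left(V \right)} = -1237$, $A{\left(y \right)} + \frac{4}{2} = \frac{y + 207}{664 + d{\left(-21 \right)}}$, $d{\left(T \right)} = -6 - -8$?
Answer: $- \frac{332339706170813}{111} \approx -2.994 \cdot 10^{12}$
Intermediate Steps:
$d{\left(T \right)} = 2$ ($d{\left(T \right)} = -6 + 8 = 2$)
$A{\left(y \right)} = - \frac{125}{74} + \frac{y}{666}$ ($A{\left(y \right)} = -2 + \frac{y + 207}{664 + 2} = -2 + \frac{207 + y}{666} = -2 + \left(207 + y\right) \frac{1}{666} = -2 + \left(\frac{23}{74} + \frac{y}{666}\right) = - \frac{125}{74} + \frac{y}{666}$)
$w = - \frac{240584080}{111}$ ($w = \left(- \frac{125}{74} + \frac{1}{666} \left(-969\right)\right) - 2167421 = \left(- \frac{125}{74} - \frac{323}{222}\right) - 2167421 = - \frac{349}{111} - 2167421 = - \frac{240584080}{111} \approx -2.1674 \cdot 10^{6}$)
$\left(2559080 - 1178481\right) \left(q{\left(-169 \right)} + w\right) = \left(2559080 - 1178481\right) \left(-1237 - \frac{240584080}{111}\right) = 1380599 \left(- \frac{240721387}{111}\right) = - \frac{332339706170813}{111}$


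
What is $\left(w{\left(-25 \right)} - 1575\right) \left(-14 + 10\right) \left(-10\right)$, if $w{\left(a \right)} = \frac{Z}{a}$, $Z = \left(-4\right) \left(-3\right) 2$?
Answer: $- \frac{315192}{5} \approx -63038.0$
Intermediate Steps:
$Z = 24$ ($Z = 12 \cdot 2 = 24$)
$w{\left(a \right)} = \frac{24}{a}$
$\left(w{\left(-25 \right)} - 1575\right) \left(-14 + 10\right) \left(-10\right) = \left(\frac{24}{-25} - 1575\right) \left(-14 + 10\right) \left(-10\right) = \left(24 \left(- \frac{1}{25}\right) - 1575\right) \left(\left(-4\right) \left(-10\right)\right) = \left(- \frac{24}{25} - 1575\right) 40 = \left(- \frac{39399}{25}\right) 40 = - \frac{315192}{5}$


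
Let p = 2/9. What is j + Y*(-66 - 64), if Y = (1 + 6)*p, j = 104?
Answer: -884/9 ≈ -98.222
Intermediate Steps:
p = 2/9 (p = 2*(⅑) = 2/9 ≈ 0.22222)
Y = 14/9 (Y = (1 + 6)*(2/9) = 7*(2/9) = 14/9 ≈ 1.5556)
j + Y*(-66 - 64) = 104 + 14*(-66 - 64)/9 = 104 + (14/9)*(-130) = 104 - 1820/9 = -884/9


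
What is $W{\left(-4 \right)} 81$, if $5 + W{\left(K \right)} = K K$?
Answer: $891$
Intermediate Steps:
$W{\left(K \right)} = -5 + K^{2}$ ($W{\left(K \right)} = -5 + K K = -5 + K^{2}$)
$W{\left(-4 \right)} 81 = \left(-5 + \left(-4\right)^{2}\right) 81 = \left(-5 + 16\right) 81 = 11 \cdot 81 = 891$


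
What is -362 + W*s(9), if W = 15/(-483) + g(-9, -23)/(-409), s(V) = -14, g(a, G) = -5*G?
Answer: -3364214/9407 ≈ -357.63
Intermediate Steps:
W = -20560/65849 (W = 15/(-483) - 5*(-23)/(-409) = 15*(-1/483) + 115*(-1/409) = -5/161 - 115/409 = -20560/65849 ≈ -0.31223)
-362 + W*s(9) = -362 - 20560/65849*(-14) = -362 + 41120/9407 = -3364214/9407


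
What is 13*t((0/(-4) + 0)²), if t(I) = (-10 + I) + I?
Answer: -130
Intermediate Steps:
t(I) = -10 + 2*I
13*t((0/(-4) + 0)²) = 13*(-10 + 2*(0/(-4) + 0)²) = 13*(-10 + 2*(0*(-¼) + 0)²) = 13*(-10 + 2*(0 + 0)²) = 13*(-10 + 2*0²) = 13*(-10 + 2*0) = 13*(-10 + 0) = 13*(-10) = -130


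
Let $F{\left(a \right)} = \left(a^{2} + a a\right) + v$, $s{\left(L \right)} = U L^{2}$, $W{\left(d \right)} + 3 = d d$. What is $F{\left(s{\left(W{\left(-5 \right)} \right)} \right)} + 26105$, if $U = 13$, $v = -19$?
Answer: $79204614$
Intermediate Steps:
$W{\left(d \right)} = -3 + d^{2}$ ($W{\left(d \right)} = -3 + d d = -3 + d^{2}$)
$s{\left(L \right)} = 13 L^{2}$
$F{\left(a \right)} = -19 + 2 a^{2}$ ($F{\left(a \right)} = \left(a^{2} + a a\right) - 19 = \left(a^{2} + a^{2}\right) - 19 = 2 a^{2} - 19 = -19 + 2 a^{2}$)
$F{\left(s{\left(W{\left(-5 \right)} \right)} \right)} + 26105 = \left(-19 + 2 \left(13 \left(-3 + \left(-5\right)^{2}\right)^{2}\right)^{2}\right) + 26105 = \left(-19 + 2 \left(13 \left(-3 + 25\right)^{2}\right)^{2}\right) + 26105 = \left(-19 + 2 \left(13 \cdot 22^{2}\right)^{2}\right) + 26105 = \left(-19 + 2 \left(13 \cdot 484\right)^{2}\right) + 26105 = \left(-19 + 2 \cdot 6292^{2}\right) + 26105 = \left(-19 + 2 \cdot 39589264\right) + 26105 = \left(-19 + 79178528\right) + 26105 = 79178509 + 26105 = 79204614$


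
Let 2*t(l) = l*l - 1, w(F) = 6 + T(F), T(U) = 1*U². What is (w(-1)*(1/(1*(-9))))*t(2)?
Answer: -7/6 ≈ -1.1667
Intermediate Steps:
T(U) = U²
w(F) = 6 + F²
t(l) = -½ + l²/2 (t(l) = (l*l - 1)/2 = (l² - 1)/2 = (-1 + l²)/2 = -½ + l²/2)
(w(-1)*(1/(1*(-9))))*t(2) = ((6 + (-1)²)*(1/(1*(-9))))*(-½ + (½)*2²) = ((6 + 1)*(1*(-⅑)))*(-½ + (½)*4) = (7*(-⅑))*(-½ + 2) = -7/9*3/2 = -7/6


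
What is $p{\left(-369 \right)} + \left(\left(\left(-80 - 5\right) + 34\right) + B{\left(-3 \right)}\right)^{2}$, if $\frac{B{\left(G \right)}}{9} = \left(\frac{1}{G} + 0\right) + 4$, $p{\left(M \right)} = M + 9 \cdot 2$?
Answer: $-27$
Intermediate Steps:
$p{\left(M \right)} = 18 + M$ ($p{\left(M \right)} = M + 18 = 18 + M$)
$B{\left(G \right)} = 36 + \frac{9}{G}$ ($B{\left(G \right)} = 9 \left(\left(\frac{1}{G} + 0\right) + 4\right) = 9 \left(\frac{1}{G} + 4\right) = 9 \left(4 + \frac{1}{G}\right) = 36 + \frac{9}{G}$)
$p{\left(-369 \right)} + \left(\left(\left(-80 - 5\right) + 34\right) + B{\left(-3 \right)}\right)^{2} = \left(18 - 369\right) + \left(\left(\left(-80 - 5\right) + 34\right) + \left(36 + \frac{9}{-3}\right)\right)^{2} = -351 + \left(\left(-85 + 34\right) + \left(36 + 9 \left(- \frac{1}{3}\right)\right)\right)^{2} = -351 + \left(-51 + \left(36 - 3\right)\right)^{2} = -351 + \left(-51 + 33\right)^{2} = -351 + \left(-18\right)^{2} = -351 + 324 = -27$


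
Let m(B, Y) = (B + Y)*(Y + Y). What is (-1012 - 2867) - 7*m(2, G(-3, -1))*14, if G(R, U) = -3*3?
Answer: -16227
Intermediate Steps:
G(R, U) = -9
m(B, Y) = 2*Y*(B + Y) (m(B, Y) = (B + Y)*(2*Y) = 2*Y*(B + Y))
(-1012 - 2867) - 7*m(2, G(-3, -1))*14 = (-1012 - 2867) - 14*(-9)*(2 - 9)*14 = -3879 - 14*(-9)*(-7)*14 = -3879 - 7*126*14 = -3879 - 882*14 = -3879 - 12348 = -16227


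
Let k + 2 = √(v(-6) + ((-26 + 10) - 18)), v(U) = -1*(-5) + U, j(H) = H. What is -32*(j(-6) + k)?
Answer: 256 - 32*I*√35 ≈ 256.0 - 189.31*I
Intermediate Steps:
v(U) = 5 + U
k = -2 + I*√35 (k = -2 + √((5 - 6) + ((-26 + 10) - 18)) = -2 + √(-1 + (-16 - 18)) = -2 + √(-1 - 34) = -2 + √(-35) = -2 + I*√35 ≈ -2.0 + 5.9161*I)
-32*(j(-6) + k) = -32*(-6 + (-2 + I*√35)) = -32*(-8 + I*√35) = 256 - 32*I*√35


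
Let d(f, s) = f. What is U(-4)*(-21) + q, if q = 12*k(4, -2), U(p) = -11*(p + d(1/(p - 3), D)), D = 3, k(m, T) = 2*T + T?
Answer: -1029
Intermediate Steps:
k(m, T) = 3*T
U(p) = -11*p - 11/(-3 + p) (U(p) = -11*(p + 1/(p - 3)) = -11*(p + 1/(-3 + p)) = -11*p - 11/(-3 + p))
q = -72 (q = 12*(3*(-2)) = 12*(-6) = -72)
U(-4)*(-21) + q = (11*(-1 - 1*(-4)*(-3 - 4))/(-3 - 4))*(-21) - 72 = (11*(-1 - 1*(-4)*(-7))/(-7))*(-21) - 72 = (11*(-⅐)*(-1 - 28))*(-21) - 72 = (11*(-⅐)*(-29))*(-21) - 72 = (319/7)*(-21) - 72 = -957 - 72 = -1029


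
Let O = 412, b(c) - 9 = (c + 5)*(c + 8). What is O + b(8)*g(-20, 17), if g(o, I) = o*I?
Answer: -73368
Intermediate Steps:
g(o, I) = I*o
b(c) = 9 + (5 + c)*(8 + c) (b(c) = 9 + (c + 5)*(c + 8) = 9 + (5 + c)*(8 + c))
O + b(8)*g(-20, 17) = 412 + (49 + 8² + 13*8)*(17*(-20)) = 412 + (49 + 64 + 104)*(-340) = 412 + 217*(-340) = 412 - 73780 = -73368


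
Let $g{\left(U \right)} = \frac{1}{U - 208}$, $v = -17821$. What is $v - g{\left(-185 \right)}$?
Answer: $- \frac{7003652}{393} \approx -17821.0$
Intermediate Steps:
$g{\left(U \right)} = \frac{1}{-208 + U}$
$v - g{\left(-185 \right)} = -17821 - \frac{1}{-208 - 185} = -17821 - \frac{1}{-393} = -17821 - - \frac{1}{393} = -17821 + \frac{1}{393} = - \frac{7003652}{393}$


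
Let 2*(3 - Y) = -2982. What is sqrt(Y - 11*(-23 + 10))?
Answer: sqrt(1637) ≈ 40.460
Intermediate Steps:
Y = 1494 (Y = 3 - 1/2*(-2982) = 3 + 1491 = 1494)
sqrt(Y - 11*(-23 + 10)) = sqrt(1494 - 11*(-23 + 10)) = sqrt(1494 - 11*(-13)) = sqrt(1494 + 143) = sqrt(1637)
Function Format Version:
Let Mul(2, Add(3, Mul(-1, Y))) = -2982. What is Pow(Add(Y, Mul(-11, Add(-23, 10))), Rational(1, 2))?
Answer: Pow(1637, Rational(1, 2)) ≈ 40.460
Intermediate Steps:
Y = 1494 (Y = Add(3, Mul(Rational(-1, 2), -2982)) = Add(3, 1491) = 1494)
Pow(Add(Y, Mul(-11, Add(-23, 10))), Rational(1, 2)) = Pow(Add(1494, Mul(-11, Add(-23, 10))), Rational(1, 2)) = Pow(Add(1494, Mul(-11, -13)), Rational(1, 2)) = Pow(Add(1494, 143), Rational(1, 2)) = Pow(1637, Rational(1, 2))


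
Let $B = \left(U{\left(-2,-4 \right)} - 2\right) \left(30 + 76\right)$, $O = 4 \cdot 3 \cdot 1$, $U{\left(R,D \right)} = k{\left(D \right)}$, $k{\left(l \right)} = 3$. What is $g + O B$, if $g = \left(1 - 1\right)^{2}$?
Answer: $1272$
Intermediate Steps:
$U{\left(R,D \right)} = 3$
$O = 12$ ($O = 12 \cdot 1 = 12$)
$B = 106$ ($B = \left(3 - 2\right) \left(30 + 76\right) = 1 \cdot 106 = 106$)
$g = 0$ ($g = 0^{2} = 0$)
$g + O B = 0 + 12 \cdot 106 = 0 + 1272 = 1272$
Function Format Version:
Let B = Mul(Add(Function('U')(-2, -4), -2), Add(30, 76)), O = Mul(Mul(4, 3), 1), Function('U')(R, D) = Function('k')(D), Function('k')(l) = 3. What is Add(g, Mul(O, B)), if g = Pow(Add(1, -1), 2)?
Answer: 1272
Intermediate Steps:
Function('U')(R, D) = 3
O = 12 (O = Mul(12, 1) = 12)
B = 106 (B = Mul(Add(3, -2), Add(30, 76)) = Mul(1, 106) = 106)
g = 0 (g = Pow(0, 2) = 0)
Add(g, Mul(O, B)) = Add(0, Mul(12, 106)) = Add(0, 1272) = 1272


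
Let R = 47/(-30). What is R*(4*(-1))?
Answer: 94/15 ≈ 6.2667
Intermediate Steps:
R = -47/30 (R = 47*(-1/30) = -47/30 ≈ -1.5667)
R*(4*(-1)) = -94*(-1)/15 = -47/30*(-4) = 94/15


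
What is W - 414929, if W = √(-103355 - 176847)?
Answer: -414929 + 13*I*√1658 ≈ -4.1493e+5 + 529.34*I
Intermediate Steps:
W = 13*I*√1658 (W = √(-280202) = 13*I*√1658 ≈ 529.34*I)
W - 414929 = 13*I*√1658 - 414929 = -414929 + 13*I*√1658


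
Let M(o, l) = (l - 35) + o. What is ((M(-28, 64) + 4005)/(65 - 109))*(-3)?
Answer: 6009/22 ≈ 273.14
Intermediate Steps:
M(o, l) = -35 + l + o (M(o, l) = (-35 + l) + o = -35 + l + o)
((M(-28, 64) + 4005)/(65 - 109))*(-3) = (((-35 + 64 - 28) + 4005)/(65 - 109))*(-3) = ((1 + 4005)/(-44))*(-3) = (4006*(-1/44))*(-3) = -2003/22*(-3) = 6009/22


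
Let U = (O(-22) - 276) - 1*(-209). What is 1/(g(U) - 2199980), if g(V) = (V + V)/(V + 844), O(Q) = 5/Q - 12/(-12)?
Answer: -17111/37643860694 ≈ -4.5455e-7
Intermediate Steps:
O(Q) = 1 + 5/Q (O(Q) = 5/Q - 12*(-1/12) = 5/Q + 1 = 1 + 5/Q)
U = -1457/22 (U = ((5 - 22)/(-22) - 276) - 1*(-209) = (-1/22*(-17) - 276) + 209 = (17/22 - 276) + 209 = -6055/22 + 209 = -1457/22 ≈ -66.227)
g(V) = 2*V/(844 + V) (g(V) = (2*V)/(844 + V) = 2*V/(844 + V))
1/(g(U) - 2199980) = 1/(2*(-1457/22)/(844 - 1457/22) - 2199980) = 1/(2*(-1457/22)/(17111/22) - 2199980) = 1/(2*(-1457/22)*(22/17111) - 2199980) = 1/(-2914/17111 - 2199980) = 1/(-37643860694/17111) = -17111/37643860694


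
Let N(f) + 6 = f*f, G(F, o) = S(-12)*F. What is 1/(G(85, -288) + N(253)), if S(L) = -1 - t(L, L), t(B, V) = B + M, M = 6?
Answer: 1/64428 ≈ 1.5521e-5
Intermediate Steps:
t(B, V) = 6 + B (t(B, V) = B + 6 = 6 + B)
S(L) = -7 - L (S(L) = -1 - (6 + L) = -1 + (-6 - L) = -7 - L)
G(F, o) = 5*F (G(F, o) = (-7 - 1*(-12))*F = (-7 + 12)*F = 5*F)
N(f) = -6 + f² (N(f) = -6 + f*f = -6 + f²)
1/(G(85, -288) + N(253)) = 1/(5*85 + (-6 + 253²)) = 1/(425 + (-6 + 64009)) = 1/(425 + 64003) = 1/64428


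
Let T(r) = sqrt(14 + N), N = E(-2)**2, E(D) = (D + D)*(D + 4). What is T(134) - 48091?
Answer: -48091 + sqrt(78) ≈ -48082.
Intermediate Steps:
E(D) = 2*D*(4 + D) (E(D) = (2*D)*(4 + D) = 2*D*(4 + D))
N = 64 (N = (2*(-2)*(4 - 2))**2 = (2*(-2)*2)**2 = (-8)**2 = 64)
T(r) = sqrt(78) (T(r) = sqrt(14 + 64) = sqrt(78))
T(134) - 48091 = sqrt(78) - 48091 = -48091 + sqrt(78)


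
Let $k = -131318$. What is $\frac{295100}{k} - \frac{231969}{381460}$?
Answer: $- \frac{71515275571}{25046282140} \approx -2.8553$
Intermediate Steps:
$\frac{295100}{k} - \frac{231969}{381460} = \frac{295100}{-131318} - \frac{231969}{381460} = 295100 \left(- \frac{1}{131318}\right) - \frac{231969}{381460} = - \frac{147550}{65659} - \frac{231969}{381460} = - \frac{71515275571}{25046282140}$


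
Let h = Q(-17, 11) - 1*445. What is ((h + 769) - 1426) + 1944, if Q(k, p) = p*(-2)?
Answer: 820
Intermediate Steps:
Q(k, p) = -2*p
h = -467 (h = -2*11 - 1*445 = -22 - 445 = -467)
((h + 769) - 1426) + 1944 = ((-467 + 769) - 1426) + 1944 = (302 - 1426) + 1944 = -1124 + 1944 = 820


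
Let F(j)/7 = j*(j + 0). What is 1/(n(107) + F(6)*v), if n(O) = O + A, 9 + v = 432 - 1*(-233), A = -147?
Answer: 1/165272 ≈ 6.0506e-6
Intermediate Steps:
F(j) = 7*j² (F(j) = 7*(j*(j + 0)) = 7*(j*j) = 7*j²)
v = 656 (v = -9 + (432 - 1*(-233)) = -9 + (432 + 233) = -9 + 665 = 656)
n(O) = -147 + O (n(O) = O - 147 = -147 + O)
1/(n(107) + F(6)*v) = 1/((-147 + 107) + (7*6²)*656) = 1/(-40 + (7*36)*656) = 1/(-40 + 252*656) = 1/(-40 + 165312) = 1/165272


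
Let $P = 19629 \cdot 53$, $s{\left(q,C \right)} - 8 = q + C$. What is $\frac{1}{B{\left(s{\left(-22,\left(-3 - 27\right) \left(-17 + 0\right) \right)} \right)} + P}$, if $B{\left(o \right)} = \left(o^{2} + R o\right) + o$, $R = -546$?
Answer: $\frac{1}{1016033} \approx 9.8422 \cdot 10^{-7}$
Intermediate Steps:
$s{\left(q,C \right)} = 8 + C + q$ ($s{\left(q,C \right)} = 8 + \left(q + C\right) = 8 + \left(C + q\right) = 8 + C + q$)
$B{\left(o \right)} = o^{2} - 545 o$ ($B{\left(o \right)} = \left(o^{2} - 546 o\right) + o = o^{2} - 545 o$)
$P = 1040337$
$\frac{1}{B{\left(s{\left(-22,\left(-3 - 27\right) \left(-17 + 0\right) \right)} \right)} + P} = \frac{1}{\left(8 + \left(-3 - 27\right) \left(-17 + 0\right) - 22\right) \left(-545 + \left(8 + \left(-3 - 27\right) \left(-17 + 0\right) - 22\right)\right) + 1040337} = \frac{1}{\left(8 - -510 - 22\right) \left(-545 - -496\right) + 1040337} = \frac{1}{\left(8 + 510 - 22\right) \left(-545 + \left(8 + 510 - 22\right)\right) + 1040337} = \frac{1}{496 \left(-545 + 496\right) + 1040337} = \frac{1}{496 \left(-49\right) + 1040337} = \frac{1}{-24304 + 1040337} = \frac{1}{1016033}$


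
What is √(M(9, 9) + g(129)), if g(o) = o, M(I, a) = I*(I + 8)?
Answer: √282 ≈ 16.793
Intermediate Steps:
M(I, a) = I*(8 + I)
√(M(9, 9) + g(129)) = √(9*(8 + 9) + 129) = √(9*17 + 129) = √(153 + 129) = √282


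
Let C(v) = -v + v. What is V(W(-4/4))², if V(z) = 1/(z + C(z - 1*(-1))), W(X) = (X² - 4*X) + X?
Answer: 1/16 ≈ 0.062500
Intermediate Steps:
C(v) = 0
W(X) = X² - 3*X
V(z) = 1/z (V(z) = 1/(z + 0) = 1/z)
V(W(-4/4))² = (1/((-4/4)*(-3 - 4/4)))² = (1/((-4*¼)*(-3 - 4*¼)))² = (1/(-(-3 - 1)))² = (1/(-1*(-4)))² = (1/4)² = (¼)² = 1/16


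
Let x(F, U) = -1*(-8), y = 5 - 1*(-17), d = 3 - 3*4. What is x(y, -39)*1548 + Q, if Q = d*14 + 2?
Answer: 12260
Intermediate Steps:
d = -9 (d = 3 - 12 = -9)
y = 22 (y = 5 + 17 = 22)
x(F, U) = 8
Q = -124 (Q = -9*14 + 2 = -126 + 2 = -124)
x(y, -39)*1548 + Q = 8*1548 - 124 = 12384 - 124 = 12260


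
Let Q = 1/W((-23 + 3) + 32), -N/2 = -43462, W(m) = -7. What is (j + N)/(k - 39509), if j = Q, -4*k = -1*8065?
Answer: -2433868/1049797 ≈ -2.3184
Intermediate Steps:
N = 86924 (N = -2*(-43462) = 86924)
k = 8065/4 (k = -(-1)*8065/4 = -¼*(-8065) = 8065/4 ≈ 2016.3)
Q = -⅐ (Q = 1/(-7) = -⅐ ≈ -0.14286)
j = -⅐ ≈ -0.14286
(j + N)/(k - 39509) = (-⅐ + 86924)/(8065/4 - 39509) = 608467/(7*(-149971/4)) = (608467/7)*(-4/149971) = -2433868/1049797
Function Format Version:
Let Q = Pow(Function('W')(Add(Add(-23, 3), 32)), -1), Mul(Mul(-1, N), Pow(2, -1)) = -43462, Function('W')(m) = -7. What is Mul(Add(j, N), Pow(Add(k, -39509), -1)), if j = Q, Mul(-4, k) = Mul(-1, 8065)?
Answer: Rational(-2433868, 1049797) ≈ -2.3184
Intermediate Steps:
N = 86924 (N = Mul(-2, -43462) = 86924)
k = Rational(8065, 4) (k = Mul(Rational(-1, 4), Mul(-1, 8065)) = Mul(Rational(-1, 4), -8065) = Rational(8065, 4) ≈ 2016.3)
Q = Rational(-1, 7) (Q = Pow(-7, -1) = Rational(-1, 7) ≈ -0.14286)
j = Rational(-1, 7) ≈ -0.14286
Mul(Add(j, N), Pow(Add(k, -39509), -1)) = Mul(Add(Rational(-1, 7), 86924), Pow(Add(Rational(8065, 4), -39509), -1)) = Mul(Rational(608467, 7), Pow(Rational(-149971, 4), -1)) = Mul(Rational(608467, 7), Rational(-4, 149971)) = Rational(-2433868, 1049797)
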